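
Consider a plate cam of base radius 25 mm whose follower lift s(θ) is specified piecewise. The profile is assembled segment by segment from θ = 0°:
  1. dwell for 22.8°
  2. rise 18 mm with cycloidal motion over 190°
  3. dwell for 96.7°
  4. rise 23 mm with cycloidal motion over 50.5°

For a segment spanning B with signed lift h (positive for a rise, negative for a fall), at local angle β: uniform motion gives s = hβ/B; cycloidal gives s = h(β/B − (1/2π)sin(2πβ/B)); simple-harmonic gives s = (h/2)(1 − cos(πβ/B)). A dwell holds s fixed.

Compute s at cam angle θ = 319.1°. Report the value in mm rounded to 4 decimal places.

seg 1 [0°–22.8°] dwell: s stays 0.0000
seg 2 [22.8°–212.8°] cycloidal, h=18: full span → s += 18 → s = 18.0000
seg 3 [212.8°–309.5°] dwell: s stays 18.0000
seg 4 [309.5°–360°] cycloidal, h=23: θ=319.1° here. β=9.6, B=50.5. 23·(0.1901 − sin(2π·0.1901)/(2π)) = 0.9679 → s = 18.9679

18.9679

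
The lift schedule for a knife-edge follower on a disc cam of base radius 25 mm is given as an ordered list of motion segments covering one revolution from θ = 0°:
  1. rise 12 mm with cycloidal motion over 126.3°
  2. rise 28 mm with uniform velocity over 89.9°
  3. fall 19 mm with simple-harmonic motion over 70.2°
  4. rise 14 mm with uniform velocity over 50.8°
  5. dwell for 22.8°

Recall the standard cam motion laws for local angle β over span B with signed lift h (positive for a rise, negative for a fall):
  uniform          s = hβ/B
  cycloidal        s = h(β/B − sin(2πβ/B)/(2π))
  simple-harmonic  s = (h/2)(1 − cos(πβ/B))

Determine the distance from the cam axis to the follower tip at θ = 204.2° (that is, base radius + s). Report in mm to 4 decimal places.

seg 1 [0°–126.3°] cycloidal, h=12: full span → s += 12 → s = 12.0000
seg 2 [126.3°–216.2°] uniform, h=28: θ=204.2° here. β=77.9, B=89.9. 28·77.9/89.9 = 24.2625 → s = 36.2625
radial distance = base radius + s = 25 + 36.2625 = 61.2625

61.2625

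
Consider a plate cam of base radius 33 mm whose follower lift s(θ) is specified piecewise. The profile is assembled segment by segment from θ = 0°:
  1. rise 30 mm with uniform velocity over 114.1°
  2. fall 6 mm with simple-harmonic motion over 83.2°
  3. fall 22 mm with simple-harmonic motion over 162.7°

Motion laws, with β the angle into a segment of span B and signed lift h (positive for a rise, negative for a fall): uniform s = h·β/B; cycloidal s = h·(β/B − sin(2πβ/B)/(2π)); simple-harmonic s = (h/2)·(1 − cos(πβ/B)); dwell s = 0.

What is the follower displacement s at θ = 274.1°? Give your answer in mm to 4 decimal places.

seg 1 [0°–114.1°] uniform, h=30: full span → s += 30 → s = 30.0000
seg 2 [114.1°–197.3°] simple-harmonic, h=-6: full span → s += -6 → s = 24.0000
seg 3 [197.3°–360°] simple-harmonic, h=-22: θ=274.1° here. β=76.8, B=162.7. -22/2·(1 − cos(π·0.4720)) = -10.0348 → s = 13.9652

13.9652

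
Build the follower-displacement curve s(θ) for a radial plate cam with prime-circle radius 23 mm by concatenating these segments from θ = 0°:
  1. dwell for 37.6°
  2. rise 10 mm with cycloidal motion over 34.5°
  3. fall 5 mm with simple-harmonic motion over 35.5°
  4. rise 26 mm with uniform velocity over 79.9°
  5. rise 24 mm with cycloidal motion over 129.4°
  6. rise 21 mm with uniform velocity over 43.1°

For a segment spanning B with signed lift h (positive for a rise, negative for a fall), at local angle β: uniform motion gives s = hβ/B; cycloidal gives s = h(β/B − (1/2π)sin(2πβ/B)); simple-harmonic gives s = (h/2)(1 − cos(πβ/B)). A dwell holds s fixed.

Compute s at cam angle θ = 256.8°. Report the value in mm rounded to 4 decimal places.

seg 1 [0°–37.6°] dwell: s stays 0.0000
seg 2 [37.6°–72.1°] cycloidal, h=10: full span → s += 10 → s = 10.0000
seg 3 [72.1°–107.6°] simple-harmonic, h=-5: full span → s += -5 → s = 5.0000
seg 4 [107.6°–187.5°] uniform, h=26: full span → s += 26 → s = 31.0000
seg 5 [187.5°–316.9°] cycloidal, h=24: θ=256.8° here. β=69.3, B=129.4. 24·(0.5355 − sin(2π·0.5355)/(2π)) = 13.6993 → s = 44.6993

44.6993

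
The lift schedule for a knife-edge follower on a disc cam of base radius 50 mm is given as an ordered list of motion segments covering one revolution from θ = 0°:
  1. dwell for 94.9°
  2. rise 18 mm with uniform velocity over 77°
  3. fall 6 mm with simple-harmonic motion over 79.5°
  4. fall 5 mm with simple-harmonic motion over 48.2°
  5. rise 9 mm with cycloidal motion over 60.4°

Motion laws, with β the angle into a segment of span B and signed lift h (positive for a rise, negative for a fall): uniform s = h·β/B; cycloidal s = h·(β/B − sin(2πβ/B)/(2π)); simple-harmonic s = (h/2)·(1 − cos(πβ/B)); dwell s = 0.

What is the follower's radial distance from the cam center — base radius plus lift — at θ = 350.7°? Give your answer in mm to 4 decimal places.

seg 1 [0°–94.9°] dwell: s stays 0.0000
seg 2 [94.9°–171.9°] uniform, h=18: full span → s += 18 → s = 18.0000
seg 3 [171.9°–251.4°] simple-harmonic, h=-6: full span → s += -6 → s = 12.0000
seg 4 [251.4°–299.6°] simple-harmonic, h=-5: full span → s += -5 → s = 7.0000
seg 5 [299.6°–360°] cycloidal, h=9: θ=350.7° here. β=51.1, B=60.4. 9·(0.8460 − sin(2π·0.8460)/(2π)) = 8.7937 → s = 15.7937
radial distance = base radius + s = 50 + 15.7937 = 65.7937

65.7937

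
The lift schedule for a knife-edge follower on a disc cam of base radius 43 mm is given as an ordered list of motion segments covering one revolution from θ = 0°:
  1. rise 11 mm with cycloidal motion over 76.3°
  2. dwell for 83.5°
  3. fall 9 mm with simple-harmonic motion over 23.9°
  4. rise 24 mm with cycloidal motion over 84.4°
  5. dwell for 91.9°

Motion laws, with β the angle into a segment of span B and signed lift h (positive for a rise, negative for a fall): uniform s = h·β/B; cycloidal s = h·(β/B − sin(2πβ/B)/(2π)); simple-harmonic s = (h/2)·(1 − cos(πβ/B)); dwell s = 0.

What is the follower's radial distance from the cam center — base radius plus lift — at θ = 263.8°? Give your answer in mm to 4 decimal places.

seg 1 [0°–76.3°] cycloidal, h=11: full span → s += 11 → s = 11.0000
seg 2 [76.3°–159.8°] dwell: s stays 11.0000
seg 3 [159.8°–183.7°] simple-harmonic, h=-9: full span → s += -9 → s = 2.0000
seg 4 [183.7°–268.1°] cycloidal, h=24: θ=263.8° here. β=80.1, B=84.4. 24·(0.9491 − sin(2π·0.9491)/(2π)) = 23.9792 → s = 25.9792
radial distance = base radius + s = 43 + 25.9792 = 68.9792

68.9792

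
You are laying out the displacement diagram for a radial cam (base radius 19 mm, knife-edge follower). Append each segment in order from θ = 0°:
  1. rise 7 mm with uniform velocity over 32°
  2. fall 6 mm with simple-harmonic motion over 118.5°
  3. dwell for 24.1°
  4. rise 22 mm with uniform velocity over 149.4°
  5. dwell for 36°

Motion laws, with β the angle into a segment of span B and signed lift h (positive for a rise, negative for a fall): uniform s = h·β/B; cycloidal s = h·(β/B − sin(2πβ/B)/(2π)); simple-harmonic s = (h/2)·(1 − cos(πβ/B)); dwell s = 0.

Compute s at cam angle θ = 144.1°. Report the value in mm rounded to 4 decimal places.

seg 1 [0°–32°] uniform, h=7: full span → s += 7 → s = 7.0000
seg 2 [32°–150.5°] simple-harmonic, h=-6: θ=144.1° here. β=112.1, B=118.5. -6/2·(1 − cos(π·0.9460)) = -5.9569 → s = 1.0431

1.0431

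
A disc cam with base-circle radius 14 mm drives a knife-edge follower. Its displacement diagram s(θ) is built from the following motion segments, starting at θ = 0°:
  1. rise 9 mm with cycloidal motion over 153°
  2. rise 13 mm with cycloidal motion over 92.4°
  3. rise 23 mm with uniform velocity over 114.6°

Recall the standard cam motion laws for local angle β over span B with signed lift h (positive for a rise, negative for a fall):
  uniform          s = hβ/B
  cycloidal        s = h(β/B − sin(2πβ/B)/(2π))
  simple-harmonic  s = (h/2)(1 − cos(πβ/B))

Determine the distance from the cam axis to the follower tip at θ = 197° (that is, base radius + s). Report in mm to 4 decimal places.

seg 1 [0°–153°] cycloidal, h=9: full span → s += 9 → s = 9.0000
seg 2 [153°–245.4°] cycloidal, h=13: θ=197° here. β=44, B=92.4. 13·(0.4762 − sin(2π·0.4762)/(2π)) = 5.8821 → s = 14.8821
radial distance = base radius + s = 14 + 14.8821 = 28.8821

28.8821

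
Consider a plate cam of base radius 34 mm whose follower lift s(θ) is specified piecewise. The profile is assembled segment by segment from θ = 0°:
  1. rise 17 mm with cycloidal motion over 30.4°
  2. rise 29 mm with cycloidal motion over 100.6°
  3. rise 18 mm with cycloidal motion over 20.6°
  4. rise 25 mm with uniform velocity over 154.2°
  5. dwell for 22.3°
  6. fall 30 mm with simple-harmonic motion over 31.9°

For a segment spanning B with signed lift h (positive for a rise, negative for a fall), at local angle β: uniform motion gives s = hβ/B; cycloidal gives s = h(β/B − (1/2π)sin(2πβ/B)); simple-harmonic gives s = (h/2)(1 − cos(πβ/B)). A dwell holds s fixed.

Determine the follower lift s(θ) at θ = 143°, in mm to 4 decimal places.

seg 1 [0°–30.4°] cycloidal, h=17: full span → s += 17 → s = 17.0000
seg 2 [30.4°–131°] cycloidal, h=29: full span → s += 29 → s = 46.0000
seg 3 [131°–151.6°] cycloidal, h=18: θ=143° here. β=12, B=20.6. 18·(0.5825 − sin(2π·0.5825)/(2π)) = 11.9052 → s = 57.9052

57.9052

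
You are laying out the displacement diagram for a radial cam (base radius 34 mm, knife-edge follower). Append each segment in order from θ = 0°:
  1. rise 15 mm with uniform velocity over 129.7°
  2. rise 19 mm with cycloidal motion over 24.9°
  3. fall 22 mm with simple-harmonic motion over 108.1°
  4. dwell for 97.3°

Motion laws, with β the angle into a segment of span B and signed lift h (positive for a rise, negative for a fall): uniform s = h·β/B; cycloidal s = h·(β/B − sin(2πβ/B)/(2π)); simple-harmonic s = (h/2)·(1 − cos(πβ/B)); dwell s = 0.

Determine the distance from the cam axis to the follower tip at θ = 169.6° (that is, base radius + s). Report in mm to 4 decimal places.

seg 1 [0°–129.7°] uniform, h=15: full span → s += 15 → s = 15.0000
seg 2 [129.7°–154.6°] cycloidal, h=19: full span → s += 19 → s = 34.0000
seg 3 [154.6°–262.7°] simple-harmonic, h=-22: θ=169.6° here. β=15, B=108.1. -22/2·(1 − cos(π·0.1388)) = -1.0287 → s = 32.9713
radial distance = base radius + s = 34 + 32.9713 = 66.9713

66.9713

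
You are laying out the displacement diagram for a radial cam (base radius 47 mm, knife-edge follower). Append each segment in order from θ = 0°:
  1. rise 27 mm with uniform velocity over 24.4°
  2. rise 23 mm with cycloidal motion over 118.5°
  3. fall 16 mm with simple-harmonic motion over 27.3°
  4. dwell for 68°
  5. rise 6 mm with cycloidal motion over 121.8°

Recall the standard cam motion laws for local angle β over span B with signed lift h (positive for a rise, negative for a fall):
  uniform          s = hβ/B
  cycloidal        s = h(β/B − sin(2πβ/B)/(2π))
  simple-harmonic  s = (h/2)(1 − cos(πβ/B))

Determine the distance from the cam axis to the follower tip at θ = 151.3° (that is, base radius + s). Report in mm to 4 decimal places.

seg 1 [0°–24.4°] uniform, h=27: full span → s += 27 → s = 27.0000
seg 2 [24.4°–142.9°] cycloidal, h=23: full span → s += 23 → s = 50.0000
seg 3 [142.9°–170.2°] simple-harmonic, h=-16: θ=151.3° here. β=8.4, B=27.3. -16/2·(1 − cos(π·0.3077)) = -3.4555 → s = 46.5445
radial distance = base radius + s = 47 + 46.5445 = 93.5445

93.5445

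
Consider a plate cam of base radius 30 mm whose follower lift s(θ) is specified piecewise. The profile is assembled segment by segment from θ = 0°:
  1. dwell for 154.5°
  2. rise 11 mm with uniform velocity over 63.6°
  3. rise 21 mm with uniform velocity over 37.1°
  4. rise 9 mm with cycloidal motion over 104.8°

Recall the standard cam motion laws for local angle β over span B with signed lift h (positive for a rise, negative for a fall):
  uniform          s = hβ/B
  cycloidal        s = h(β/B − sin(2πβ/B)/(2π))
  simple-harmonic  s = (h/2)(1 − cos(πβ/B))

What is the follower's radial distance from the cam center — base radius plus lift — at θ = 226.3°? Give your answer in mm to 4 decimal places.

seg 1 [0°–154.5°] dwell: s stays 0.0000
seg 2 [154.5°–218.1°] uniform, h=11: full span → s += 11 → s = 11.0000
seg 3 [218.1°–255.2°] uniform, h=21: θ=226.3° here. β=8.2, B=37.1. 21·8.2/37.1 = 4.6415 → s = 15.6415
radial distance = base radius + s = 30 + 15.6415 = 45.6415

45.6415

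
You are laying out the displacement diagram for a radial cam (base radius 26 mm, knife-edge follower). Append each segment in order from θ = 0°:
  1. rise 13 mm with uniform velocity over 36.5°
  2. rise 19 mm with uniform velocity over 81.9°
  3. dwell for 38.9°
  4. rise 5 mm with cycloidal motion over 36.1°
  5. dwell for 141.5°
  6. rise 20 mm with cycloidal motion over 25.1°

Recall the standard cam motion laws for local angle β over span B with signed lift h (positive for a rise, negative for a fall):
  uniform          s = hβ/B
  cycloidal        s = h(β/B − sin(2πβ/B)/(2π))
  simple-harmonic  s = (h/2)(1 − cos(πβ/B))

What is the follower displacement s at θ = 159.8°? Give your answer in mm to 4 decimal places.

seg 1 [0°–36.5°] uniform, h=13: full span → s += 13 → s = 13.0000
seg 2 [36.5°–118.4°] uniform, h=19: full span → s += 19 → s = 32.0000
seg 3 [118.4°–157.3°] dwell: s stays 32.0000
seg 4 [157.3°–193.4°] cycloidal, h=5: θ=159.8° here. β=2.5, B=36.1. 5·(0.0693 − sin(2π·0.0693)/(2π)) = 0.0108 → s = 32.0108

32.0108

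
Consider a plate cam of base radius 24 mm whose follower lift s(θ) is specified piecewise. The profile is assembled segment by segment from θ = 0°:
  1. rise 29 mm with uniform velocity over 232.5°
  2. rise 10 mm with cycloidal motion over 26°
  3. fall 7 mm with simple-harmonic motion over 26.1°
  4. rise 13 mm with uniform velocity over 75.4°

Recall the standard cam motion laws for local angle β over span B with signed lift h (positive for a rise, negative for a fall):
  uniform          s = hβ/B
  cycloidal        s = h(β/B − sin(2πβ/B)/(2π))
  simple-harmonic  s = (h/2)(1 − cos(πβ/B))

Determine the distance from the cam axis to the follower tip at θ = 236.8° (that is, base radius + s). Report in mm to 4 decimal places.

seg 1 [0°–232.5°] uniform, h=29: full span → s += 29 → s = 29.0000
seg 2 [232.5°–258.5°] cycloidal, h=10: θ=236.8° here. β=4.3, B=26. 10·(0.1654 − sin(2π·0.1654)/(2π)) = 0.2820 → s = 29.2820
radial distance = base radius + s = 24 + 29.2820 = 53.2820

53.2820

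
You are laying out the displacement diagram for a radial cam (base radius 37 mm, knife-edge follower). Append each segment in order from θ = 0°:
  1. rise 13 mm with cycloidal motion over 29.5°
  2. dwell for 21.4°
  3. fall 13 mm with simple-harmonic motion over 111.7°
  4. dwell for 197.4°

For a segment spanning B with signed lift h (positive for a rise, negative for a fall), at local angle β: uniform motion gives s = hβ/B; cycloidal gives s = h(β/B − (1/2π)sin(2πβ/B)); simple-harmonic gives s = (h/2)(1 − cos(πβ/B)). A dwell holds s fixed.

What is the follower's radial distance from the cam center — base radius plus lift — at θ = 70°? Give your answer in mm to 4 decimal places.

seg 1 [0°–29.5°] cycloidal, h=13: full span → s += 13 → s = 13.0000
seg 2 [29.5°–50.9°] dwell: s stays 13.0000
seg 3 [50.9°–162.6°] simple-harmonic, h=-13: θ=70° here. β=19.1, B=111.7. -13/2·(1 − cos(π·0.1710)) = -0.9155 → s = 12.0845
radial distance = base radius + s = 37 + 12.0845 = 49.0845

49.0845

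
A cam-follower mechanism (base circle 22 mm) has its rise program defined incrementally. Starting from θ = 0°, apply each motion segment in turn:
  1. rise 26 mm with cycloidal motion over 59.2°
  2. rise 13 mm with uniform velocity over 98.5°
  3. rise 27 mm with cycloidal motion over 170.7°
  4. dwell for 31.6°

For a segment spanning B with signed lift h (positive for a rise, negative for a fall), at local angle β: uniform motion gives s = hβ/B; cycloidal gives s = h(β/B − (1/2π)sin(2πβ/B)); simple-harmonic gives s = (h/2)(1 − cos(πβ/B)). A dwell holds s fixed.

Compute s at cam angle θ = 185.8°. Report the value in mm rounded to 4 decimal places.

seg 1 [0°–59.2°] cycloidal, h=26: full span → s += 26 → s = 26.0000
seg 2 [59.2°–157.7°] uniform, h=13: full span → s += 13 → s = 39.0000
seg 3 [157.7°–328.4°] cycloidal, h=27: θ=185.8° here. β=28.1, B=170.7. 27·(0.1646 − sin(2π·0.1646)/(2π)) = 0.7512 → s = 39.7512

39.7512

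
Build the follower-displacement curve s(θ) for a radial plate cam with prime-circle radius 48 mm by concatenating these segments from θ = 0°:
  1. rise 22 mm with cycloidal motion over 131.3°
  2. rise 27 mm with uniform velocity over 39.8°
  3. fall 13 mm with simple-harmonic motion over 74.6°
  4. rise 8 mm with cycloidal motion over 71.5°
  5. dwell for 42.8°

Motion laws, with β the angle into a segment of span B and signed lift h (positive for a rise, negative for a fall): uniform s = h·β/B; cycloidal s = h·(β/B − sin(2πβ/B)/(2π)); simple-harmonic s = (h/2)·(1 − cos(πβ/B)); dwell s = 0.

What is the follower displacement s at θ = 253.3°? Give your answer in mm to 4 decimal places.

seg 1 [0°–131.3°] cycloidal, h=22: full span → s += 22 → s = 22.0000
seg 2 [131.3°–171.1°] uniform, h=27: full span → s += 27 → s = 49.0000
seg 3 [171.1°–245.7°] simple-harmonic, h=-13: full span → s += -13 → s = 36.0000
seg 4 [245.7°–317.2°] cycloidal, h=8: θ=253.3° here. β=7.6, B=71.5. 8·(0.1063 − sin(2π·0.1063)/(2π)) = 0.0618 → s = 36.0618

36.0618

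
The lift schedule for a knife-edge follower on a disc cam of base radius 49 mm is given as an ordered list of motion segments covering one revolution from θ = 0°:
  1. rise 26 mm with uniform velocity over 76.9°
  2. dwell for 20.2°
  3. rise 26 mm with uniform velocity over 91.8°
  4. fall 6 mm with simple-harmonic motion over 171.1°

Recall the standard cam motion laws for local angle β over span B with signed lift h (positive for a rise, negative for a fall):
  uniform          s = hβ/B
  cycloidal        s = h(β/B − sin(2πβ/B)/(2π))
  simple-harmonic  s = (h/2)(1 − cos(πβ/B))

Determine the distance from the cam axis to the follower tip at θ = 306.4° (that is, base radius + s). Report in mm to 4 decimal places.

seg 1 [0°–76.9°] uniform, h=26: full span → s += 26 → s = 26.0000
seg 2 [76.9°–97.1°] dwell: s stays 26.0000
seg 3 [97.1°–188.9°] uniform, h=26: full span → s += 26 → s = 52.0000
seg 4 [188.9°–360°] simple-harmonic, h=-6: θ=306.4° here. β=117.5, B=171.1. -6/2·(1 − cos(π·0.6867)) = -4.6607 → s = 47.3393
radial distance = base radius + s = 49 + 47.3393 = 96.3393

96.3393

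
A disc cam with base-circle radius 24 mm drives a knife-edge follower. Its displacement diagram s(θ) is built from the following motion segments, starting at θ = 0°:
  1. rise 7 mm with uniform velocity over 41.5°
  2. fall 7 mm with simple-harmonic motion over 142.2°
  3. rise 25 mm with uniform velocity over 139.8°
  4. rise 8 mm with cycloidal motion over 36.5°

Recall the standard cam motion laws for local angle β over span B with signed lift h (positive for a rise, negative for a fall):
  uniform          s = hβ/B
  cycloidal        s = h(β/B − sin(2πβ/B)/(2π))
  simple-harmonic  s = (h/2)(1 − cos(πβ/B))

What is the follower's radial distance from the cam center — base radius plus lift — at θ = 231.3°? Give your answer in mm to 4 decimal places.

seg 1 [0°–41.5°] uniform, h=7: full span → s += 7 → s = 7.0000
seg 2 [41.5°–183.7°] simple-harmonic, h=-7: full span → s += -7 → s = 0.0000
seg 3 [183.7°–323.5°] uniform, h=25: θ=231.3° here. β=47.6, B=139.8. 25·47.6/139.8 = 8.5122 → s = 8.5122
radial distance = base radius + s = 24 + 8.5122 = 32.5122

32.5122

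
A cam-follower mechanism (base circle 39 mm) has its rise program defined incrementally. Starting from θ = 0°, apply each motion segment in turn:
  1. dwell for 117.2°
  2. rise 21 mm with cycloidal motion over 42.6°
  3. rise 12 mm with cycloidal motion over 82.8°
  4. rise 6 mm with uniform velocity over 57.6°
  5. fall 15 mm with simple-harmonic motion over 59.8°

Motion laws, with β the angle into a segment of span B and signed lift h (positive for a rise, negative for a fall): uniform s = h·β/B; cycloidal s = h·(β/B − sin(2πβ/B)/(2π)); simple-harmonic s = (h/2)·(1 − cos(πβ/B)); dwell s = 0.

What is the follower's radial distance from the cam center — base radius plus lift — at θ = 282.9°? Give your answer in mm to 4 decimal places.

seg 1 [0°–117.2°] dwell: s stays 0.0000
seg 2 [117.2°–159.8°] cycloidal, h=21: full span → s += 21 → s = 21.0000
seg 3 [159.8°–242.6°] cycloidal, h=12: full span → s += 12 → s = 33.0000
seg 4 [242.6°–300.2°] uniform, h=6: θ=282.9° here. β=40.3, B=57.6. 6·40.3/57.6 = 4.1979 → s = 37.1979
radial distance = base radius + s = 39 + 37.1979 = 76.1979

76.1979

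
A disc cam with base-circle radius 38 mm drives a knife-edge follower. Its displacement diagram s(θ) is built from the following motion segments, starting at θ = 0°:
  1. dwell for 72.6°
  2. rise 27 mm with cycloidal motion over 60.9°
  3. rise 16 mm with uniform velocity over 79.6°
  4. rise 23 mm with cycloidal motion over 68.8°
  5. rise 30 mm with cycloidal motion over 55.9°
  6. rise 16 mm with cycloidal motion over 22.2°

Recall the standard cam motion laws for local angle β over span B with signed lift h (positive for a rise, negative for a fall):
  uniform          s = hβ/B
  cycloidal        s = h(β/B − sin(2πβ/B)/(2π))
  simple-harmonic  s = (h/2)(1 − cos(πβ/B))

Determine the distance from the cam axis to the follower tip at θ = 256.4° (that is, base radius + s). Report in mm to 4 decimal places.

seg 1 [0°–72.6°] dwell: s stays 0.0000
seg 2 [72.6°–133.5°] cycloidal, h=27: full span → s += 27 → s = 27.0000
seg 3 [133.5°–213.1°] uniform, h=16: full span → s += 16 → s = 43.0000
seg 4 [213.1°–281.9°] cycloidal, h=23: θ=256.4° here. β=43.3, B=68.8. 23·(0.6294 − sin(2π·0.6294)/(2π)) = 17.1336 → s = 60.1336
radial distance = base radius + s = 38 + 60.1336 = 98.1336

98.1336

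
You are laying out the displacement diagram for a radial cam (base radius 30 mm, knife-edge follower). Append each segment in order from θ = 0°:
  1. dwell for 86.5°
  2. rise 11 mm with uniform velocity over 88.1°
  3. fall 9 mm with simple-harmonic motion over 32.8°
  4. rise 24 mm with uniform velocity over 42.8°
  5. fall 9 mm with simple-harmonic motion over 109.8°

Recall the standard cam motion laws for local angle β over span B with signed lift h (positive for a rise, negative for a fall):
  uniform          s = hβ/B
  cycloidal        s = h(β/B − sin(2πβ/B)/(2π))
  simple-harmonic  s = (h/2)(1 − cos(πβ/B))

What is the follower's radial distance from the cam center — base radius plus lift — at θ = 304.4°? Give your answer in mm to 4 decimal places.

seg 1 [0°–86.5°] dwell: s stays 0.0000
seg 2 [86.5°–174.6°] uniform, h=11: full span → s += 11 → s = 11.0000
seg 3 [174.6°–207.4°] simple-harmonic, h=-9: full span → s += -9 → s = 2.0000
seg 4 [207.4°–250.2°] uniform, h=24: full span → s += 24 → s = 26.0000
seg 5 [250.2°–360°] simple-harmonic, h=-9: θ=304.4° here. β=54.2, B=109.8. -9/2·(1 − cos(π·0.4936)) = -4.4099 → s = 21.5901
radial distance = base radius + s = 30 + 21.5901 = 51.5901

51.5901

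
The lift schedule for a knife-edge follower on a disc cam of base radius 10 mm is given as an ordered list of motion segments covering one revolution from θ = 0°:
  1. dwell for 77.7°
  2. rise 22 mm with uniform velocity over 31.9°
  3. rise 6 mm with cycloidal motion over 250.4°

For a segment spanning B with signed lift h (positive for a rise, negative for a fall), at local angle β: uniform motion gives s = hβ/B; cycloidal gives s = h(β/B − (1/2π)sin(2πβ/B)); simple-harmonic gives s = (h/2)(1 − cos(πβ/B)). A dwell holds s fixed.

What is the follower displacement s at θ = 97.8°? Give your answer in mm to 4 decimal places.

seg 1 [0°–77.7°] dwell: s stays 0.0000
seg 2 [77.7°–109.6°] uniform, h=22: θ=97.8° here. β=20.1, B=31.9. 22·20.1/31.9 = 13.8621 → s = 13.8621

13.8621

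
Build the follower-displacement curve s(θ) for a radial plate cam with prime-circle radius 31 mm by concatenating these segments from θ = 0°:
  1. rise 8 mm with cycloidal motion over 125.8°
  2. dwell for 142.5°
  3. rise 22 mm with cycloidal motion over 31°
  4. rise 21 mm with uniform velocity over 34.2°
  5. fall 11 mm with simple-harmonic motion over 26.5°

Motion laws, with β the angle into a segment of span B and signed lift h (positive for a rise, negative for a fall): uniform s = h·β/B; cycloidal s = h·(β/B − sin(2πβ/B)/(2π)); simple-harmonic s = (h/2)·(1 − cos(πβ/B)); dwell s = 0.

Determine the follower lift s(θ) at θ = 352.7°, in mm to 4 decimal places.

seg 1 [0°–125.8°] cycloidal, h=8: full span → s += 8 → s = 8.0000
seg 2 [125.8°–268.3°] dwell: s stays 8.0000
seg 3 [268.3°–299.3°] cycloidal, h=22: full span → s += 22 → s = 30.0000
seg 4 [299.3°–333.5°] uniform, h=21: full span → s += 21 → s = 51.0000
seg 5 [333.5°–360°] simple-harmonic, h=-11: θ=352.7° here. β=19.2, B=26.5. -11/2·(1 − cos(π·0.7245)) = -9.0658 → s = 41.9342

41.9342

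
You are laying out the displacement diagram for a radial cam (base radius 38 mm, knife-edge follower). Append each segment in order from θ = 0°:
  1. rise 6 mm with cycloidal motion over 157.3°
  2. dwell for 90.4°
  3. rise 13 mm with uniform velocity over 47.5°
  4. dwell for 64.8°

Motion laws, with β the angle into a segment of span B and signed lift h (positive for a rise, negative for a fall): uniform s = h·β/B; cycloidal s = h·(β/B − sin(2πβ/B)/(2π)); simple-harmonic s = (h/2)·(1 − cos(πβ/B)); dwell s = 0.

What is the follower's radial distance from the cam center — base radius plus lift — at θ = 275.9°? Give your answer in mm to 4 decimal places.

seg 1 [0°–157.3°] cycloidal, h=6: full span → s += 6 → s = 6.0000
seg 2 [157.3°–247.7°] dwell: s stays 6.0000
seg 3 [247.7°–295.2°] uniform, h=13: θ=275.9° here. β=28.2, B=47.5. 13·28.2/47.5 = 7.7179 → s = 13.7179
radial distance = base radius + s = 38 + 13.7179 = 51.7179

51.7179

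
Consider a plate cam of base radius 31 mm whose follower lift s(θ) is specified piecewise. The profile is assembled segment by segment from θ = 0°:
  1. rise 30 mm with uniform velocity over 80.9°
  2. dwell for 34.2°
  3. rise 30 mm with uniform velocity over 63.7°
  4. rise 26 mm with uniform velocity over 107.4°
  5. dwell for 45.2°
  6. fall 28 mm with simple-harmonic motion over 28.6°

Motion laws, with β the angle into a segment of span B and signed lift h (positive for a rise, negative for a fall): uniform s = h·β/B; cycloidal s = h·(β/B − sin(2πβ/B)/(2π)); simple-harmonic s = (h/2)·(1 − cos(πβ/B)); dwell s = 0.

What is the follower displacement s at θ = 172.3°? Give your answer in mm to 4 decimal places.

seg 1 [0°–80.9°] uniform, h=30: full span → s += 30 → s = 30.0000
seg 2 [80.9°–115.1°] dwell: s stays 30.0000
seg 3 [115.1°–178.8°] uniform, h=30: θ=172.3° here. β=57.2, B=63.7. 30·57.2/63.7 = 26.9388 → s = 56.9388

56.9388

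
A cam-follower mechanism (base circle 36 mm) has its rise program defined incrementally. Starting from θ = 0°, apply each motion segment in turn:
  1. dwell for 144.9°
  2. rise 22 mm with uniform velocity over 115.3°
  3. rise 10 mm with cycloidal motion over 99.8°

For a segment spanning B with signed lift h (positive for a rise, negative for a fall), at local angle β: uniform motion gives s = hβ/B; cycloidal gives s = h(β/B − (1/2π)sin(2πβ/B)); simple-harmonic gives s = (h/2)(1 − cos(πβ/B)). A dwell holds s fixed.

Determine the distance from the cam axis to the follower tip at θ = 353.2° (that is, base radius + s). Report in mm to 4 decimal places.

seg 1 [0°–144.9°] dwell: s stays 0.0000
seg 2 [144.9°–260.2°] uniform, h=22: full span → s += 22 → s = 22.0000
seg 3 [260.2°–360°] cycloidal, h=10: θ=353.2° here. β=93, B=99.8. 10·(0.9319 − sin(2π·0.9319)/(2π)) = 9.9794 → s = 31.9794
radial distance = base radius + s = 36 + 31.9794 = 67.9794

67.9794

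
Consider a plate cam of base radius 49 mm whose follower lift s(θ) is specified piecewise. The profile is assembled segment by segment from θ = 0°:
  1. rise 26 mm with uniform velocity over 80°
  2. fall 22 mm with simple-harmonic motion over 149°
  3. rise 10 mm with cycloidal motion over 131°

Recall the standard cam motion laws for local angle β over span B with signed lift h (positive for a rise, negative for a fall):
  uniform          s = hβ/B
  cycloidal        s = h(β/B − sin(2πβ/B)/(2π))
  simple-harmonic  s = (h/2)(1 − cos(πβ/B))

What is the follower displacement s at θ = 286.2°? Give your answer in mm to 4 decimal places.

seg 1 [0°–80°] uniform, h=26: full span → s += 26 → s = 26.0000
seg 2 [80°–229°] simple-harmonic, h=-22: full span → s += -22 → s = 4.0000
seg 3 [229°–360°] cycloidal, h=10: θ=286.2° here. β=57.2, B=131. 10·(0.4366 − sin(2π·0.4366)/(2π)) = 3.7494 → s = 7.7494

7.7494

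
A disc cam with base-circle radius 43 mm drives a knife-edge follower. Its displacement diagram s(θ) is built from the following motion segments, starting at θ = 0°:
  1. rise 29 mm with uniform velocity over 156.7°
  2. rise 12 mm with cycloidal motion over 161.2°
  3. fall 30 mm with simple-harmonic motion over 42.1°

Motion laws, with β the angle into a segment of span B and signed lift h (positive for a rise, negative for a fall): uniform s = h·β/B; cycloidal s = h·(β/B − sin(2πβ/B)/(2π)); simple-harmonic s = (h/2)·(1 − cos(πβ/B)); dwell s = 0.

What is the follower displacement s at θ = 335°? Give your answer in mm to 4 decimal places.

seg 1 [0°–156.7°] uniform, h=29: full span → s += 29 → s = 29.0000
seg 2 [156.7°–317.9°] cycloidal, h=12: full span → s += 12 → s = 41.0000
seg 3 [317.9°–360°] simple-harmonic, h=-30: θ=335° here. β=17.1, B=42.1. -30/2·(1 − cos(π·0.4062)) = -10.6424 → s = 30.3576

30.3576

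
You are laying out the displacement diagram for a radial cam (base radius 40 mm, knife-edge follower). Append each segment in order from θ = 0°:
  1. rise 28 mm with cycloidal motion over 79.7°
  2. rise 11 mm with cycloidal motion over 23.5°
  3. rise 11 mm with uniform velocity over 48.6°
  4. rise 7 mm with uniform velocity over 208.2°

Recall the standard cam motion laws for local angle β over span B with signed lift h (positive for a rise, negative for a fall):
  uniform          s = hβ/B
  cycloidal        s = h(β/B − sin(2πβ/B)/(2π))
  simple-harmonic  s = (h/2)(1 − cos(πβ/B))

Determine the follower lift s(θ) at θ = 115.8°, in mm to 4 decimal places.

seg 1 [0°–79.7°] cycloidal, h=28: full span → s += 28 → s = 28.0000
seg 2 [79.7°–103.2°] cycloidal, h=11: full span → s += 11 → s = 39.0000
seg 3 [103.2°–151.8°] uniform, h=11: θ=115.8° here. β=12.6, B=48.6. 11·12.6/48.6 = 2.8519 → s = 41.8519

41.8519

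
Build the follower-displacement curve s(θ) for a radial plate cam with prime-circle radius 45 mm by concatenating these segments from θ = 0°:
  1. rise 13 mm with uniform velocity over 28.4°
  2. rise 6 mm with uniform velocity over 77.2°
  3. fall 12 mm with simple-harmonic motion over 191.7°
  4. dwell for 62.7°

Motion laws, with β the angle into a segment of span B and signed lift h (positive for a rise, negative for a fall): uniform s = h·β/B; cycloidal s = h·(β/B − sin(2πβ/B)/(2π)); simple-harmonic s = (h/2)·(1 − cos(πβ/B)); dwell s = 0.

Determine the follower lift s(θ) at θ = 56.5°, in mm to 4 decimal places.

seg 1 [0°–28.4°] uniform, h=13: full span → s += 13 → s = 13.0000
seg 2 [28.4°–105.6°] uniform, h=6: θ=56.5° here. β=28.1, B=77.2. 6·28.1/77.2 = 2.1839 → s = 15.1839

15.1839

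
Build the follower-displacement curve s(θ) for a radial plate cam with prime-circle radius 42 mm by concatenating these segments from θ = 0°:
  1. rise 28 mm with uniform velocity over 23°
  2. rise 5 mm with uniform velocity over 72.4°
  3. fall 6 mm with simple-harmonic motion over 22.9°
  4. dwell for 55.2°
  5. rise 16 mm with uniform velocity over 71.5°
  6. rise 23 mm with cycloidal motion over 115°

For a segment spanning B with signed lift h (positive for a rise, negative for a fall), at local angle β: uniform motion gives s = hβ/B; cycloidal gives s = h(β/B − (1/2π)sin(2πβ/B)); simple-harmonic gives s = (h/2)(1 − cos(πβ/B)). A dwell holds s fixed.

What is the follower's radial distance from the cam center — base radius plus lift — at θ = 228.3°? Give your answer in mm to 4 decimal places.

seg 1 [0°–23°] uniform, h=28: full span → s += 28 → s = 28.0000
seg 2 [23°–95.4°] uniform, h=5: full span → s += 5 → s = 33.0000
seg 3 [95.4°–118.3°] simple-harmonic, h=-6: full span → s += -6 → s = 27.0000
seg 4 [118.3°–173.5°] dwell: s stays 27.0000
seg 5 [173.5°–245°] uniform, h=16: θ=228.3° here. β=54.8, B=71.5. 16·54.8/71.5 = 12.2629 → s = 39.2629
radial distance = base radius + s = 42 + 39.2629 = 81.2629

81.2629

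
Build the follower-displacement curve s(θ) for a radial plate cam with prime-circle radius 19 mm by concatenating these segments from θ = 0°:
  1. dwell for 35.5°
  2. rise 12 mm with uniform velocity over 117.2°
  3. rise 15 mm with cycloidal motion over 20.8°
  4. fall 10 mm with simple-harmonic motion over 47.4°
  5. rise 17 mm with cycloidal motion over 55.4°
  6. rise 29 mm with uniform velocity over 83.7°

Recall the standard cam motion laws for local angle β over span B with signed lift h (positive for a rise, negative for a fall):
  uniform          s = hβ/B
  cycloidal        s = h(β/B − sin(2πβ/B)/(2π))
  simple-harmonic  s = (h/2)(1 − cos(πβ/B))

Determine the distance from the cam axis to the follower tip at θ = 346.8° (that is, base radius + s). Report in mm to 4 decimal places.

seg 1 [0°–35.5°] dwell: s stays 0.0000
seg 2 [35.5°–152.7°] uniform, h=12: full span → s += 12 → s = 12.0000
seg 3 [152.7°–173.5°] cycloidal, h=15: full span → s += 15 → s = 27.0000
seg 4 [173.5°–220.9°] simple-harmonic, h=-10: full span → s += -10 → s = 17.0000
seg 5 [220.9°–276.3°] cycloidal, h=17: full span → s += 17 → s = 34.0000
seg 6 [276.3°–360°] uniform, h=29: θ=346.8° here. β=70.5, B=83.7. 29·70.5/83.7 = 24.4265 → s = 58.4265
radial distance = base radius + s = 19 + 58.4265 = 77.4265

77.4265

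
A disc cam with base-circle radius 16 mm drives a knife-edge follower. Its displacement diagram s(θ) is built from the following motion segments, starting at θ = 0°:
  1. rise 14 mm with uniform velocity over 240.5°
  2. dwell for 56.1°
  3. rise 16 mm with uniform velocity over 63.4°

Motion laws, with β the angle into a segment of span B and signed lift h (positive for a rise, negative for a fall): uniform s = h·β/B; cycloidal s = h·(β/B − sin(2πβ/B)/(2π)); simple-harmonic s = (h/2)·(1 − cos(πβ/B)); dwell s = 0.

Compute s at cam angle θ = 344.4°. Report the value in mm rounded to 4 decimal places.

seg 1 [0°–240.5°] uniform, h=14: full span → s += 14 → s = 14.0000
seg 2 [240.5°–296.6°] dwell: s stays 14.0000
seg 3 [296.6°–360°] uniform, h=16: θ=344.4° here. β=47.8, B=63.4. 16·47.8/63.4 = 12.0631 → s = 26.0631

26.0631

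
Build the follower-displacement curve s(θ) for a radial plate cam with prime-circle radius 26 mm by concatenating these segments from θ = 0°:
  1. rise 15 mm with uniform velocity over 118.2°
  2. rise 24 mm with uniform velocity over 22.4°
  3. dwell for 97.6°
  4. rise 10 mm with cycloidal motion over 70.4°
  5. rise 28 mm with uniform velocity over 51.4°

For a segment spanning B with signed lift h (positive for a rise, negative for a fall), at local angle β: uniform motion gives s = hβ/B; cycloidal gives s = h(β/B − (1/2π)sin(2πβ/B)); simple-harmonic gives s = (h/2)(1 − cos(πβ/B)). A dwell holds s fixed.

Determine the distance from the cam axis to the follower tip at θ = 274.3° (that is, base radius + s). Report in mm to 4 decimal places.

seg 1 [0°–118.2°] uniform, h=15: full span → s += 15 → s = 15.0000
seg 2 [118.2°–140.6°] uniform, h=24: full span → s += 24 → s = 39.0000
seg 3 [140.6°–238.2°] dwell: s stays 39.0000
seg 4 [238.2°–308.6°] cycloidal, h=10: θ=274.3° here. β=36.1, B=70.4. 10·(0.5128 − sin(2π·0.5128)/(2π)) = 5.2555 → s = 44.2555
radial distance = base radius + s = 26 + 44.2555 = 70.2555

70.2555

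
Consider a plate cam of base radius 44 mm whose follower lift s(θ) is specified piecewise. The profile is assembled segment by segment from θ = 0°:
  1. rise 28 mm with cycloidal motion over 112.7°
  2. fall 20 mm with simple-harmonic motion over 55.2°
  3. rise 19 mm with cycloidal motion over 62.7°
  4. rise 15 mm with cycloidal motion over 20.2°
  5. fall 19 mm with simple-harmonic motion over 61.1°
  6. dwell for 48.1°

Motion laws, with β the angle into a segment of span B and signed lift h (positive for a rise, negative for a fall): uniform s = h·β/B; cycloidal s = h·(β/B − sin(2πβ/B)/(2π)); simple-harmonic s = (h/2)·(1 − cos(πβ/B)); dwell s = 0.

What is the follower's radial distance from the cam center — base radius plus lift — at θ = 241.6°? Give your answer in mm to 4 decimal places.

seg 1 [0°–112.7°] cycloidal, h=28: full span → s += 28 → s = 28.0000
seg 2 [112.7°–167.9°] simple-harmonic, h=-20: full span → s += -20 → s = 8.0000
seg 3 [167.9°–230.6°] cycloidal, h=19: full span → s += 19 → s = 27.0000
seg 4 [230.6°–250.8°] cycloidal, h=15: θ=241.6° here. β=11, B=20.2. 15·(0.5446 − sin(2π·0.5446)/(2π)) = 8.8279 → s = 35.8279
radial distance = base radius + s = 44 + 35.8279 = 79.8279

79.8279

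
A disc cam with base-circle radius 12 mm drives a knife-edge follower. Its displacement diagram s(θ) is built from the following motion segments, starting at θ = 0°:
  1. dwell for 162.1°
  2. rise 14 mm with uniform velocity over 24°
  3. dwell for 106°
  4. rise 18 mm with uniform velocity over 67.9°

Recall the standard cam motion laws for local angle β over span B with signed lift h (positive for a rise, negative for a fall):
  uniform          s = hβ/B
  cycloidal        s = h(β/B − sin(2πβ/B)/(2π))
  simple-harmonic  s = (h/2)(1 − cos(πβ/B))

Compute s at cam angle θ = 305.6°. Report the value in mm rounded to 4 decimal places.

seg 1 [0°–162.1°] dwell: s stays 0.0000
seg 2 [162.1°–186.1°] uniform, h=14: full span → s += 14 → s = 14.0000
seg 3 [186.1°–292.1°] dwell: s stays 14.0000
seg 4 [292.1°–360°] uniform, h=18: θ=305.6° here. β=13.5, B=67.9. 18·13.5/67.9 = 3.5788 → s = 17.5788

17.5788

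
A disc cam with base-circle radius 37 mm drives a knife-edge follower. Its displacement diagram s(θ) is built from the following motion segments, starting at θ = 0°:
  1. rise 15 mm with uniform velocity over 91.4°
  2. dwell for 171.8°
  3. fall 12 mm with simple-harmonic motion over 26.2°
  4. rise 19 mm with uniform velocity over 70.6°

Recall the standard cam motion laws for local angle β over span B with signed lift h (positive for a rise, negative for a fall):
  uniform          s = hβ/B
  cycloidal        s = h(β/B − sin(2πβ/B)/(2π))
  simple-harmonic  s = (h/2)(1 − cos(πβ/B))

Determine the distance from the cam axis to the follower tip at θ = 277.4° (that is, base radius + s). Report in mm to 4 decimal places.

seg 1 [0°–91.4°] uniform, h=15: full span → s += 15 → s = 15.0000
seg 2 [91.4°–263.2°] dwell: s stays 15.0000
seg 3 [263.2°–289.4°] simple-harmonic, h=-12: θ=277.4° here. β=14.2, B=26.2. -12/2·(1 − cos(π·0.5420)) = -6.7891 → s = 8.2109
radial distance = base radius + s = 37 + 8.2109 = 45.2109

45.2109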